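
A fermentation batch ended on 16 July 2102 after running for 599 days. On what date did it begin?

Subtracting 599 days from July 16, 2102.
Going back 16 days from July 16, 2102 reaches the end of the previous month; 599 − 16 = 583 left.
June 2102 has 30 days: 583 − 30 = 553 left.
May 2102 has 31 days: 553 − 31 = 522 left.
April 2102 has 30 days: 522 − 30 = 492 left.
March 2102 has 31 days: 492 − 31 = 461 left.
February 2102 has 28 days (2102 is not a leap year): 461 − 28 = 433 left.
January 2102 has 31 days: 433 − 31 = 402 left.
December 2101 has 31 days: 402 − 31 = 371 left.
November 2101 has 30 days: 371 − 30 = 341 left.
October 2101 has 31 days: 341 − 31 = 310 left.
September 2101 has 30 days: 310 − 30 = 280 left.
August 2101 has 31 days: 280 − 31 = 249 left.
July 2101 has 31 days: 249 − 31 = 218 left.
June 2101 has 30 days: 218 − 30 = 188 left.
May 2101 has 31 days: 188 − 31 = 157 left.
April 2101 has 30 days: 157 − 30 = 127 left.
March 2101 has 31 days: 127 − 31 = 96 left.
February 2101 has 28 days (2101 is not a leap year): 96 − 28 = 68 left.
January 2101 has 31 days: 68 − 31 = 37 left.
December 2100 has 31 days: 37 − 31 = 6 left.
November 2100 has 30 days; 30 − 6 = 24 → November 24, 2100.

November 24, 2100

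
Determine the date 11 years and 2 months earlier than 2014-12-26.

Going back 11 years and 2 months from December 26, 2014.
-11 years → 2003; month 12 − 2 = 10 → October 2003.
Day 26 is valid in October, giving October 26, 2003.

October 26, 2003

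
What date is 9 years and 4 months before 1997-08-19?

Counting back 9 years and 4 months from August 19, 1997.
-9 years → 1988; month 8 − 4 = 4 → April 1988.
Day 19 is valid in April, giving April 19, 1988.

April 19, 1988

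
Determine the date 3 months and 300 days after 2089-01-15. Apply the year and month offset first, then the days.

Advancing 3 months and 300 days from January 15, 2089: first the month/year part, then the days.
month 1 + 3 = 4 → April 2089.
Day 15 is valid in April, giving April 15, 2089.
Now add 300 days from April 15, 2089.
April has 30 days, so 30 − 15 = 15 days remain after April 15, 2089; 300 − 15 = 285 left.
May 2089 has 31 days: 285 − 31 = 254 left.
June 2089 has 30 days: 254 − 30 = 224 left.
July 2089 has 31 days: 224 − 31 = 193 left.
August 2089 has 31 days: 193 − 31 = 162 left.
September 2089 has 30 days: 162 − 30 = 132 left.
October 2089 has 31 days: 132 − 31 = 101 left.
November 2089 has 30 days: 101 − 30 = 71 left.
December 2089 has 31 days: 71 − 31 = 40 left.
January 2090 has 31 days: 40 − 31 = 9 left.
9 days into February 2090 → February 9, 2090.

February 9, 2090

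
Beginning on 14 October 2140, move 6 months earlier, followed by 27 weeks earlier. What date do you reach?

October 8, 2139

Counting back 6 months from October 14, 2140:
month 10 − 6 = 4 → April 2140.
Day 14 is valid in April, giving April 14, 2140.
Subtracting 27 weeks (= 189 days) from April 14, 2140:
Going back 14 days from April 14, 2140 reaches the end of the previous month; 189 − 14 = 175 left.
March 2140 has 31 days: 175 − 31 = 144 left.
February 2140 has 29 days (2140 is a leap year): 144 − 29 = 115 left.
January 2140 has 31 days: 115 − 31 = 84 left.
December 2139 has 31 days: 84 − 31 = 53 left.
November 2139 has 30 days: 53 − 30 = 23 left.
October 2139 has 31 days; 31 − 23 = 8 → October 8, 2139.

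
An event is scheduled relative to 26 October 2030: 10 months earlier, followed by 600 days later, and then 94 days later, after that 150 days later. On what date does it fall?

Subtracting 10 months from October 26, 2030:
month 10 − 10 = 0, which is month 12 of year 2029 → December 2029.
Day 26 is valid in December, giving December 26, 2029.
Counting forward 600 days from December 26, 2029:
December has 31 days, so 31 − 26 = 5 days remain after December 26, 2029; 600 − 5 = 595 left.
January 2030 has 31 days: 595 − 31 = 564 left.
February 2030 has 28 days (2030 is not a leap year): 564 − 28 = 536 left.
March 2030 has 31 days: 536 − 31 = 505 left.
April 2030 has 30 days: 505 − 30 = 475 left.
May 2030 has 31 days: 475 − 31 = 444 left.
June 2030 has 30 days: 444 − 30 = 414 left.
July 2030 has 31 days: 414 − 31 = 383 left.
August 2030 has 31 days: 383 − 31 = 352 left.
September 2030 has 30 days: 352 − 30 = 322 left.
October 2030 has 31 days: 322 − 31 = 291 left.
November 2030 has 30 days: 291 − 30 = 261 left.
December 2030 has 31 days: 261 − 31 = 230 left.
January 2031 has 31 days: 230 − 31 = 199 left.
February 2031 has 28 days (2031 is not a leap year): 199 − 28 = 171 left.
March 2031 has 31 days: 171 − 31 = 140 left.
April 2031 has 30 days: 140 − 30 = 110 left.
May 2031 has 31 days: 110 − 31 = 79 left.
June 2031 has 30 days: 79 − 30 = 49 left.
July 2031 has 31 days: 49 − 31 = 18 left.
18 days into August 2031 → August 18, 2031.
Advancing 94 days from August 18, 2031:
August has 31 days, so 31 − 18 = 13 days remain after August 18, 2031; 94 − 13 = 81 left.
September 2031 has 30 days: 81 − 30 = 51 left.
October 2031 has 31 days: 51 − 31 = 20 left.
20 days into November 2031 → November 20, 2031.
Adding 150 days from November 20, 2031:
November has 30 days, so 30 − 20 = 10 days remain after November 20, 2031; 150 − 10 = 140 left.
December 2031 has 31 days: 140 − 31 = 109 left.
January 2032 has 31 days: 109 − 31 = 78 left.
February 2032 has 29 days (2032 is a leap year): 78 − 29 = 49 left.
March 2032 has 31 days: 49 − 31 = 18 left.
18 days into April 2032 → April 18, 2032.

April 18, 2032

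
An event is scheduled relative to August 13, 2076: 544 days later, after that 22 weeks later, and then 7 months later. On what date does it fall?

February 12, 2079

Advancing 544 days from August 13, 2076:
August has 31 days, so 31 − 13 = 18 days remain after August 13, 2076; 544 − 18 = 526 left.
September 2076 has 30 days: 526 − 30 = 496 left.
October 2076 has 31 days: 496 − 31 = 465 left.
November 2076 has 30 days: 465 − 30 = 435 left.
December 2076 has 31 days: 435 − 31 = 404 left.
January 2077 has 31 days: 404 − 31 = 373 left.
February 2077 has 28 days (2077 is not a leap year): 373 − 28 = 345 left.
March 2077 has 31 days: 345 − 31 = 314 left.
April 2077 has 30 days: 314 − 30 = 284 left.
May 2077 has 31 days: 284 − 31 = 253 left.
June 2077 has 30 days: 253 − 30 = 223 left.
July 2077 has 31 days: 223 − 31 = 192 left.
August 2077 has 31 days: 192 − 31 = 161 left.
September 2077 has 30 days: 161 − 30 = 131 left.
October 2077 has 31 days: 131 − 31 = 100 left.
November 2077 has 30 days: 100 − 30 = 70 left.
December 2077 has 31 days: 70 − 31 = 39 left.
January 2078 has 31 days: 39 − 31 = 8 left.
8 days into February 2078 → February 8, 2078.
Adding 22 weeks (= 154 days) from February 8, 2078:
February has 28 days, so 28 − 8 = 20 days remain after February 8, 2078; 154 − 20 = 134 left.
March 2078 has 31 days: 134 − 31 = 103 left.
April 2078 has 30 days: 103 − 30 = 73 left.
May 2078 has 31 days: 73 − 31 = 42 left.
June 2078 has 30 days: 42 − 30 = 12 left.
12 days into July 2078 → July 12, 2078.
Adding 7 months from July 12, 2078:
month 7 + 7 = 14, which is month 2 of year 2079 → February 2079.
Day 12 is valid in February, giving February 12, 2079.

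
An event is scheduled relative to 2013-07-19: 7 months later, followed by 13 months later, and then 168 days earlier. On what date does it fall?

Adding 7 months from July 19, 2013:
month 7 + 7 = 14, which is month 2 of year 2014 → February 2014.
Day 19 is valid in February, giving February 19, 2014.
Counting forward 13 months from February 19, 2014:
month 2 + 13 = 15, which is month 3 of year 2015 → March 2015.
Day 19 is valid in March, giving March 19, 2015.
Subtracting 168 days from March 19, 2015:
Going back 19 days from March 19, 2015 reaches the end of the previous month; 168 − 19 = 149 left.
February 2015 has 28 days (2015 is not a leap year): 149 − 28 = 121 left.
January 2015 has 31 days: 121 − 31 = 90 left.
December 2014 has 31 days: 90 − 31 = 59 left.
November 2014 has 30 days: 59 − 30 = 29 left.
October 2014 has 31 days; 31 − 29 = 2 → October 2, 2014.

October 2, 2014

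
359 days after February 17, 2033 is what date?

February 11, 2034

Adding 359 days from February 17, 2033.
February has 28 days, so 28 − 17 = 11 days remain after February 17, 2033; 359 − 11 = 348 left.
March 2033 has 31 days: 348 − 31 = 317 left.
April 2033 has 30 days: 317 − 30 = 287 left.
May 2033 has 31 days: 287 − 31 = 256 left.
June 2033 has 30 days: 256 − 30 = 226 left.
July 2033 has 31 days: 226 − 31 = 195 left.
August 2033 has 31 days: 195 − 31 = 164 left.
September 2033 has 30 days: 164 − 30 = 134 left.
October 2033 has 31 days: 134 − 31 = 103 left.
November 2033 has 30 days: 103 − 30 = 73 left.
December 2033 has 31 days: 73 − 31 = 42 left.
January 2034 has 31 days: 42 − 31 = 11 left.
11 days into February 2034 → February 11, 2034.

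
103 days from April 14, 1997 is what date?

Counting forward 103 days from April 14, 1997.
April has 30 days, so 30 − 14 = 16 days remain after April 14, 1997; 103 − 16 = 87 left.
May 1997 has 31 days: 87 − 31 = 56 left.
June 1997 has 30 days: 56 − 30 = 26 left.
26 days into July 1997 → July 26, 1997.

July 26, 1997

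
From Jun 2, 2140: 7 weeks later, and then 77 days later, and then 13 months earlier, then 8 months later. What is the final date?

May 6, 2140

Adding 7 weeks (= 49 days) from June 2, 2140:
June has 30 days, so 30 − 2 = 28 days remain after June 2, 2140; 49 − 28 = 21 left.
21 days into July 2140 → July 21, 2140.
Advancing 77 days from July 21, 2140:
July has 31 days, so 31 − 21 = 10 days remain after July 21, 2140; 77 − 10 = 67 left.
August 2140 has 31 days: 67 − 31 = 36 left.
September 2140 has 30 days: 36 − 30 = 6 left.
6 days into October 2140 → October 6, 2140.
Going back 13 months from October 6, 2140:
month 10 − 13 = -3, which is month 9 of year 2139 → September 2139.
Day 6 is valid in September, giving September 6, 2139.
Advancing 8 months from September 6, 2139:
month 9 + 8 = 17, which is month 5 of year 2140 → May 2140.
Day 6 is valid in May, giving May 6, 2140.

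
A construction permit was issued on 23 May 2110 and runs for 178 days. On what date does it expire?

November 17, 2110

Advancing 178 days from May 23, 2110.
May has 31 days, so 31 − 23 = 8 days remain after May 23, 2110; 178 − 8 = 170 left.
June 2110 has 30 days: 170 − 30 = 140 left.
July 2110 has 31 days: 140 − 31 = 109 left.
August 2110 has 31 days: 109 − 31 = 78 left.
September 2110 has 30 days: 78 − 30 = 48 left.
October 2110 has 31 days: 48 − 31 = 17 left.
17 days into November 2110 → November 17, 2110.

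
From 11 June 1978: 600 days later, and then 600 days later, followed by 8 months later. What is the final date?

May 23, 1982

Counting forward 600 days from June 11, 1978:
June has 30 days, so 30 − 11 = 19 days remain after June 11, 1978; 600 − 19 = 581 left.
July 1978 has 31 days: 581 − 31 = 550 left.
August 1978 has 31 days: 550 − 31 = 519 left.
September 1978 has 30 days: 519 − 30 = 489 left.
October 1978 has 31 days: 489 − 31 = 458 left.
November 1978 has 30 days: 458 − 30 = 428 left.
December 1978 has 31 days: 428 − 31 = 397 left.
January 1979 has 31 days: 397 − 31 = 366 left.
February 1979 has 28 days (1979 is not a leap year): 366 − 28 = 338 left.
March 1979 has 31 days: 338 − 31 = 307 left.
April 1979 has 30 days: 307 − 30 = 277 left.
May 1979 has 31 days: 277 − 31 = 246 left.
June 1979 has 30 days: 246 − 30 = 216 left.
July 1979 has 31 days: 216 − 31 = 185 left.
August 1979 has 31 days: 185 − 31 = 154 left.
September 1979 has 30 days: 154 − 30 = 124 left.
October 1979 has 31 days: 124 − 31 = 93 left.
November 1979 has 30 days: 93 − 30 = 63 left.
December 1979 has 31 days: 63 − 31 = 32 left.
January 1980 has 31 days: 32 − 31 = 1 left.
1 day into February 1980 → February 1, 1980.
Advancing 600 days from February 1, 1980:
February has 29 days, so 29 − 1 = 28 days remain after February 1, 1980; 600 − 28 = 572 left.
March 1980 has 31 days: 572 − 31 = 541 left.
April 1980 has 30 days: 541 − 30 = 511 left.
May 1980 has 31 days: 511 − 31 = 480 left.
June 1980 has 30 days: 480 − 30 = 450 left.
July 1980 has 31 days: 450 − 31 = 419 left.
August 1980 has 31 days: 419 − 31 = 388 left.
September 1980 has 30 days: 388 − 30 = 358 left.
October 1980 has 31 days: 358 − 31 = 327 left.
November 1980 has 30 days: 327 − 30 = 297 left.
December 1980 has 31 days: 297 − 31 = 266 left.
January 1981 has 31 days: 266 − 31 = 235 left.
February 1981 has 28 days (1981 is not a leap year): 235 − 28 = 207 left.
March 1981 has 31 days: 207 − 31 = 176 left.
April 1981 has 30 days: 176 − 30 = 146 left.
May 1981 has 31 days: 146 − 31 = 115 left.
June 1981 has 30 days: 115 − 30 = 85 left.
July 1981 has 31 days: 85 − 31 = 54 left.
August 1981 has 31 days: 54 − 31 = 23 left.
23 days into September 1981 → September 23, 1981.
Adding 8 months from September 23, 1981:
month 9 + 8 = 17, which is month 5 of year 1982 → May 1982.
Day 23 is valid in May, giving May 23, 1982.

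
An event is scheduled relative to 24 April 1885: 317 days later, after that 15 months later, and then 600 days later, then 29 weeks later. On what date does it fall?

August 18, 1889

Counting forward 317 days from April 24, 1885:
April has 30 days, so 30 − 24 = 6 days remain after April 24, 1885; 317 − 6 = 311 left.
May 1885 has 31 days: 311 − 31 = 280 left.
June 1885 has 30 days: 280 − 30 = 250 left.
July 1885 has 31 days: 250 − 31 = 219 left.
August 1885 has 31 days: 219 − 31 = 188 left.
September 1885 has 30 days: 188 − 30 = 158 left.
October 1885 has 31 days: 158 − 31 = 127 left.
November 1885 has 30 days: 127 − 30 = 97 left.
December 1885 has 31 days: 97 − 31 = 66 left.
January 1886 has 31 days: 66 − 31 = 35 left.
February 1886 has 28 days (1886 is not a leap year): 35 − 28 = 7 left.
7 days into March 1886 → March 7, 1886.
Adding 15 months from March 7, 1886:
month 3 + 15 = 18, which is month 6 of year 1887 → June 1887.
Day 7 is valid in June, giving June 7, 1887.
Adding 600 days from June 7, 1887:
June has 30 days, so 30 − 7 = 23 days remain after June 7, 1887; 600 − 23 = 577 left.
July 1887 has 31 days: 577 − 31 = 546 left.
August 1887 has 31 days: 546 − 31 = 515 left.
September 1887 has 30 days: 515 − 30 = 485 left.
October 1887 has 31 days: 485 − 31 = 454 left.
November 1887 has 30 days: 454 − 30 = 424 left.
December 1887 has 31 days: 424 − 31 = 393 left.
January 1888 has 31 days: 393 − 31 = 362 left.
February 1888 has 29 days (1888 is a leap year): 362 − 29 = 333 left.
March 1888 has 31 days: 333 − 31 = 302 left.
April 1888 has 30 days: 302 − 30 = 272 left.
May 1888 has 31 days: 272 − 31 = 241 left.
June 1888 has 30 days: 241 − 30 = 211 left.
July 1888 has 31 days: 211 − 31 = 180 left.
August 1888 has 31 days: 180 − 31 = 149 left.
September 1888 has 30 days: 149 − 30 = 119 left.
October 1888 has 31 days: 119 − 31 = 88 left.
November 1888 has 30 days: 88 − 30 = 58 left.
December 1888 has 31 days: 58 − 31 = 27 left.
27 days into January 1889 → January 27, 1889.
Adding 29 weeks (= 203 days) from January 27, 1889:
January has 31 days, so 31 − 27 = 4 days remain after January 27, 1889; 203 − 4 = 199 left.
February 1889 has 28 days (1889 is not a leap year): 199 − 28 = 171 left.
March 1889 has 31 days: 171 − 31 = 140 left.
April 1889 has 30 days: 140 − 30 = 110 left.
May 1889 has 31 days: 110 − 31 = 79 left.
June 1889 has 30 days: 79 − 30 = 49 left.
July 1889 has 31 days: 49 − 31 = 18 left.
18 days into August 1889 → August 18, 1889.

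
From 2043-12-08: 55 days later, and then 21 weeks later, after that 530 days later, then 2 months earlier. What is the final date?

October 9, 2045

Adding 55 days from December 8, 2043:
December has 31 days, so 31 − 8 = 23 days remain after December 8, 2043; 55 − 23 = 32 left.
January 2044 has 31 days: 32 − 31 = 1 left.
1 day into February 2044 → February 1, 2044.
Advancing 21 weeks (= 147 days) from February 1, 2044:
February has 29 days, so 29 − 1 = 28 days remain after February 1, 2044; 147 − 28 = 119 left.
March 2044 has 31 days: 119 − 31 = 88 left.
April 2044 has 30 days: 88 − 30 = 58 left.
May 2044 has 31 days: 58 − 31 = 27 left.
27 days into June 2044 → June 27, 2044.
Advancing 530 days from June 27, 2044:
June has 30 days, so 30 − 27 = 3 days remain after June 27, 2044; 530 − 3 = 527 left.
July 2044 has 31 days: 527 − 31 = 496 left.
August 2044 has 31 days: 496 − 31 = 465 left.
September 2044 has 30 days: 465 − 30 = 435 left.
October 2044 has 31 days: 435 − 31 = 404 left.
November 2044 has 30 days: 404 − 30 = 374 left.
December 2044 has 31 days: 374 − 31 = 343 left.
January 2045 has 31 days: 343 − 31 = 312 left.
February 2045 has 28 days (2045 is not a leap year): 312 − 28 = 284 left.
March 2045 has 31 days: 284 − 31 = 253 left.
April 2045 has 30 days: 253 − 30 = 223 left.
May 2045 has 31 days: 223 − 31 = 192 left.
June 2045 has 30 days: 192 − 30 = 162 left.
July 2045 has 31 days: 162 − 31 = 131 left.
August 2045 has 31 days: 131 − 31 = 100 left.
September 2045 has 30 days: 100 − 30 = 70 left.
October 2045 has 31 days: 70 − 31 = 39 left.
November 2045 has 30 days: 39 − 30 = 9 left.
9 days into December 2045 → December 9, 2045.
Going back 2 months from December 9, 2045:
month 12 − 2 = 10 → October 2045.
Day 9 is valid in October, giving October 9, 2045.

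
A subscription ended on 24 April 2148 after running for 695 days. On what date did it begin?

May 30, 2146

Going back 695 days from April 24, 2148.
Going back 24 days from April 24, 2148 reaches the end of the previous month; 695 − 24 = 671 left.
March 2148 has 31 days: 671 − 31 = 640 left.
February 2148 has 29 days (2148 is a leap year): 640 − 29 = 611 left.
January 2148 has 31 days: 611 − 31 = 580 left.
December 2147 has 31 days: 580 − 31 = 549 left.
November 2147 has 30 days: 549 − 30 = 519 left.
October 2147 has 31 days: 519 − 31 = 488 left.
September 2147 has 30 days: 488 − 30 = 458 left.
August 2147 has 31 days: 458 − 31 = 427 left.
July 2147 has 31 days: 427 − 31 = 396 left.
June 2147 has 30 days: 396 − 30 = 366 left.
May 2147 has 31 days: 366 − 31 = 335 left.
April 2147 has 30 days: 335 − 30 = 305 left.
March 2147 has 31 days: 305 − 31 = 274 left.
February 2147 has 28 days (2147 is not a leap year): 274 − 28 = 246 left.
January 2147 has 31 days: 246 − 31 = 215 left.
December 2146 has 31 days: 215 − 31 = 184 left.
November 2146 has 30 days: 184 − 30 = 154 left.
October 2146 has 31 days: 154 − 31 = 123 left.
September 2146 has 30 days: 123 − 30 = 93 left.
August 2146 has 31 days: 93 − 31 = 62 left.
July 2146 has 31 days: 62 − 31 = 31 left.
June 2146 has 30 days: 31 − 30 = 1 left.
May 2146 has 31 days; 31 − 1 = 30 → May 30, 2146.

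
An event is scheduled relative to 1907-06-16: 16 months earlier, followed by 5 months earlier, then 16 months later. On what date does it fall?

January 16, 1907

Going back 16 months from June 16, 1907:
month 6 − 16 = -10, which is month 2 of year 1906 → February 1906.
Day 16 is valid in February, giving February 16, 1906.
Counting back 5 months from February 16, 1906:
month 2 − 5 = -3, which is month 9 of year 1905 → September 1905.
Day 16 is valid in September, giving September 16, 1905.
Counting forward 16 months from September 16, 1905:
month 9 + 16 = 25, which is month 1 of year 1907 → January 1907.
Day 16 is valid in January, giving January 16, 1907.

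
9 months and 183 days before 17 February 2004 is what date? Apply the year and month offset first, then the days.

Counting back 9 months and 183 days from February 17, 2004: first the month/year part, then the days.
month 2 − 9 = -7, which is month 5 of year 2003 → May 2003.
Day 17 is valid in May, giving May 17, 2003.
Now subtract 183 days from May 17, 2003.
Going back 17 days from May 17, 2003 reaches the end of the previous month; 183 − 17 = 166 left.
April 2003 has 30 days: 166 − 30 = 136 left.
March 2003 has 31 days: 136 − 31 = 105 left.
February 2003 has 28 days (2003 is not a leap year): 105 − 28 = 77 left.
January 2003 has 31 days: 77 − 31 = 46 left.
December 2002 has 31 days: 46 − 31 = 15 left.
November 2002 has 30 days; 30 − 15 = 15 → November 15, 2002.

November 15, 2002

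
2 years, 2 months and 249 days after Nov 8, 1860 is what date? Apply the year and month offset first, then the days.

Adding 2 years, 2 months and 249 days from November 8, 1860: first the month/year part, then the days.
+2 years → 1862; month 11 + 2 = 13, which is month 1 of year 1863 → January 1863.
Day 8 is valid in January, giving January 8, 1863.
Now add 249 days from January 8, 1863.
January has 31 days, so 31 − 8 = 23 days remain after January 8, 1863; 249 − 23 = 226 left.
February 1863 has 28 days (1863 is not a leap year): 226 − 28 = 198 left.
March 1863 has 31 days: 198 − 31 = 167 left.
April 1863 has 30 days: 167 − 30 = 137 left.
May 1863 has 31 days: 137 − 31 = 106 left.
June 1863 has 30 days: 106 − 30 = 76 left.
July 1863 has 31 days: 76 − 31 = 45 left.
August 1863 has 31 days: 45 − 31 = 14 left.
14 days into September 1863 → September 14, 1863.

September 14, 1863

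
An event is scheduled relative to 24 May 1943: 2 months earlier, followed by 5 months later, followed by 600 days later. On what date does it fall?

April 15, 1945

Counting back 2 months from May 24, 1943:
month 5 − 2 = 3 → March 1943.
Day 24 is valid in March, giving March 24, 1943.
Counting forward 5 months from March 24, 1943:
month 3 + 5 = 8 → August 1943.
Day 24 is valid in August, giving August 24, 1943.
Counting forward 600 days from August 24, 1943:
August has 31 days, so 31 − 24 = 7 days remain after August 24, 1943; 600 − 7 = 593 left.
September 1943 has 30 days: 593 − 30 = 563 left.
October 1943 has 31 days: 563 − 31 = 532 left.
November 1943 has 30 days: 532 − 30 = 502 left.
December 1943 has 31 days: 502 − 31 = 471 left.
January 1944 has 31 days: 471 − 31 = 440 left.
February 1944 has 29 days (1944 is a leap year): 440 − 29 = 411 left.
March 1944 has 31 days: 411 − 31 = 380 left.
April 1944 has 30 days: 380 − 30 = 350 left.
May 1944 has 31 days: 350 − 31 = 319 left.
June 1944 has 30 days: 319 − 30 = 289 left.
July 1944 has 31 days: 289 − 31 = 258 left.
August 1944 has 31 days: 258 − 31 = 227 left.
September 1944 has 30 days: 227 − 30 = 197 left.
October 1944 has 31 days: 197 − 31 = 166 left.
November 1944 has 30 days: 166 − 30 = 136 left.
December 1944 has 31 days: 136 − 31 = 105 left.
January 1945 has 31 days: 105 − 31 = 74 left.
February 1945 has 28 days (1945 is not a leap year): 74 − 28 = 46 left.
March 1945 has 31 days: 46 − 31 = 15 left.
15 days into April 1945 → April 15, 1945.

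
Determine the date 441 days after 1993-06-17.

September 1, 1994

Advancing 441 days from June 17, 1993.
June has 30 days, so 30 − 17 = 13 days remain after June 17, 1993; 441 − 13 = 428 left.
July 1993 has 31 days: 428 − 31 = 397 left.
August 1993 has 31 days: 397 − 31 = 366 left.
September 1993 has 30 days: 366 − 30 = 336 left.
October 1993 has 31 days: 336 − 31 = 305 left.
November 1993 has 30 days: 305 − 30 = 275 left.
December 1993 has 31 days: 275 − 31 = 244 left.
January 1994 has 31 days: 244 − 31 = 213 left.
February 1994 has 28 days (1994 is not a leap year): 213 − 28 = 185 left.
March 1994 has 31 days: 185 − 31 = 154 left.
April 1994 has 30 days: 154 − 30 = 124 left.
May 1994 has 31 days: 124 − 31 = 93 left.
June 1994 has 30 days: 93 − 30 = 63 left.
July 1994 has 31 days: 63 − 31 = 32 left.
August 1994 has 31 days: 32 − 31 = 1 left.
1 day into September 1994 → September 1, 1994.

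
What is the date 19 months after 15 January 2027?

Advancing 19 months from January 15, 2027.
month 1 + 19 = 20, which is month 8 of year 2028 → August 2028.
Day 15 is valid in August, giving August 15, 2028.

August 15, 2028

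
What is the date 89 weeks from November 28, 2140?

August 13, 2142

Counting forward 89 weeks = 623 days from November 28, 2140.
November has 30 days, so 30 − 28 = 2 days remain after November 28, 2140; 623 − 2 = 621 left.
December 2140 has 31 days: 621 − 31 = 590 left.
January 2141 has 31 days: 590 − 31 = 559 left.
February 2141 has 28 days (2141 is not a leap year): 559 − 28 = 531 left.
March 2141 has 31 days: 531 − 31 = 500 left.
April 2141 has 30 days: 500 − 30 = 470 left.
May 2141 has 31 days: 470 − 31 = 439 left.
June 2141 has 30 days: 439 − 30 = 409 left.
July 2141 has 31 days: 409 − 31 = 378 left.
August 2141 has 31 days: 378 − 31 = 347 left.
September 2141 has 30 days: 347 − 30 = 317 left.
October 2141 has 31 days: 317 − 31 = 286 left.
November 2141 has 30 days: 286 − 30 = 256 left.
December 2141 has 31 days: 256 − 31 = 225 left.
January 2142 has 31 days: 225 − 31 = 194 left.
February 2142 has 28 days (2142 is not a leap year): 194 − 28 = 166 left.
March 2142 has 31 days: 166 − 31 = 135 left.
April 2142 has 30 days: 135 − 30 = 105 left.
May 2142 has 31 days: 105 − 31 = 74 left.
June 2142 has 30 days: 74 − 30 = 44 left.
July 2142 has 31 days: 44 − 31 = 13 left.
13 days into August 2142 → August 13, 2142.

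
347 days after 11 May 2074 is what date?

Advancing 347 days from May 11, 2074.
May has 31 days, so 31 − 11 = 20 days remain after May 11, 2074; 347 − 20 = 327 left.
June 2074 has 30 days: 327 − 30 = 297 left.
July 2074 has 31 days: 297 − 31 = 266 left.
August 2074 has 31 days: 266 − 31 = 235 left.
September 2074 has 30 days: 235 − 30 = 205 left.
October 2074 has 31 days: 205 − 31 = 174 left.
November 2074 has 30 days: 174 − 30 = 144 left.
December 2074 has 31 days: 144 − 31 = 113 left.
January 2075 has 31 days: 113 − 31 = 82 left.
February 2075 has 28 days (2075 is not a leap year): 82 − 28 = 54 left.
March 2075 has 31 days: 54 − 31 = 23 left.
23 days into April 2075 → April 23, 2075.

April 23, 2075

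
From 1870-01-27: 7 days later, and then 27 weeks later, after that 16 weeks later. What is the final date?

December 1, 1870

Advancing 7 days from January 27, 1870:
January has 31 days, so 31 − 27 = 4 days remain after January 27, 1870; 7 − 4 = 3 left.
3 days into February 1870 → February 3, 1870.
Adding 27 weeks (= 189 days) from February 3, 1870:
February has 28 days, so 28 − 3 = 25 days remain after February 3, 1870; 189 − 25 = 164 left.
March 1870 has 31 days: 164 − 31 = 133 left.
April 1870 has 30 days: 133 − 30 = 103 left.
May 1870 has 31 days: 103 − 31 = 72 left.
June 1870 has 30 days: 72 − 30 = 42 left.
July 1870 has 31 days: 42 − 31 = 11 left.
11 days into August 1870 → August 11, 1870.
Advancing 16 weeks (= 112 days) from August 11, 1870:
August has 31 days, so 31 − 11 = 20 days remain after August 11, 1870; 112 − 20 = 92 left.
September 1870 has 30 days: 92 − 30 = 62 left.
October 1870 has 31 days: 62 − 31 = 31 left.
November 1870 has 30 days: 31 − 30 = 1 left.
1 day into December 1870 → December 1, 1870.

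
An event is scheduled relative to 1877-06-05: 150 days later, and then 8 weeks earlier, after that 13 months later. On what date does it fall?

October 7, 1878

Advancing 150 days from June 5, 1877:
June has 30 days, so 30 − 5 = 25 days remain after June 5, 1877; 150 − 25 = 125 left.
July 1877 has 31 days: 125 − 31 = 94 left.
August 1877 has 31 days: 94 − 31 = 63 left.
September 1877 has 30 days: 63 − 30 = 33 left.
October 1877 has 31 days: 33 − 31 = 2 left.
2 days into November 1877 → November 2, 1877.
Going back 8 weeks (= 56 days) from November 2, 1877:
Going back 2 days from November 2, 1877 reaches the end of the previous month; 56 − 2 = 54 left.
October 1877 has 31 days: 54 − 31 = 23 left.
September 1877 has 30 days; 30 − 23 = 7 → September 7, 1877.
Advancing 13 months from September 7, 1877:
month 9 + 13 = 22, which is month 10 of year 1878 → October 1878.
Day 7 is valid in October, giving October 7, 1878.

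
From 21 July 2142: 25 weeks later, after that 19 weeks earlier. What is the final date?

September 1, 2142

Adding 25 weeks (= 175 days) from July 21, 2142:
July has 31 days, so 31 − 21 = 10 days remain after July 21, 2142; 175 − 10 = 165 left.
August 2142 has 31 days: 165 − 31 = 134 left.
September 2142 has 30 days: 134 − 30 = 104 left.
October 2142 has 31 days: 104 − 31 = 73 left.
November 2142 has 30 days: 73 − 30 = 43 left.
December 2142 has 31 days: 43 − 31 = 12 left.
12 days into January 2143 → January 12, 2143.
Going back 19 weeks (= 133 days) from January 12, 2143:
Going back 12 days from January 12, 2143 reaches the end of the previous month; 133 − 12 = 121 left.
December 2142 has 31 days: 121 − 31 = 90 left.
November 2142 has 30 days: 90 − 30 = 60 left.
October 2142 has 31 days: 60 − 31 = 29 left.
September 2142 has 30 days; 30 − 29 = 1 → September 1, 2142.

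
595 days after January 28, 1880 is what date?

Advancing 595 days from January 28, 1880.
January has 31 days, so 31 − 28 = 3 days remain after January 28, 1880; 595 − 3 = 592 left.
February 1880 has 29 days (1880 is a leap year): 592 − 29 = 563 left.
March 1880 has 31 days: 563 − 31 = 532 left.
April 1880 has 30 days: 532 − 30 = 502 left.
May 1880 has 31 days: 502 − 31 = 471 left.
June 1880 has 30 days: 471 − 30 = 441 left.
July 1880 has 31 days: 441 − 31 = 410 left.
August 1880 has 31 days: 410 − 31 = 379 left.
September 1880 has 30 days: 379 − 30 = 349 left.
October 1880 has 31 days: 349 − 31 = 318 left.
November 1880 has 30 days: 318 − 30 = 288 left.
December 1880 has 31 days: 288 − 31 = 257 left.
January 1881 has 31 days: 257 − 31 = 226 left.
February 1881 has 28 days (1881 is not a leap year): 226 − 28 = 198 left.
March 1881 has 31 days: 198 − 31 = 167 left.
April 1881 has 30 days: 167 − 30 = 137 left.
May 1881 has 31 days: 137 − 31 = 106 left.
June 1881 has 30 days: 106 − 30 = 76 left.
July 1881 has 31 days: 76 − 31 = 45 left.
August 1881 has 31 days: 45 − 31 = 14 left.
14 days into September 1881 → September 14, 1881.

September 14, 1881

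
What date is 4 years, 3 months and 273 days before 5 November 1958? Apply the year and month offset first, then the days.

November 5, 1953

Counting back 4 years, 3 months and 273 days from November 5, 1958: first the month/year part, then the days.
-4 years → 1954; month 11 − 3 = 8 → August 1954.
Day 5 is valid in August, giving August 5, 1954.
Now subtract 273 days from August 5, 1954.
Going back 5 days from August 5, 1954 reaches the end of the previous month; 273 − 5 = 268 left.
July 1954 has 31 days: 268 − 31 = 237 left.
June 1954 has 30 days: 237 − 30 = 207 left.
May 1954 has 31 days: 207 − 31 = 176 left.
April 1954 has 30 days: 176 − 30 = 146 left.
March 1954 has 31 days: 146 − 31 = 115 left.
February 1954 has 28 days (1954 is not a leap year): 115 − 28 = 87 left.
January 1954 has 31 days: 87 − 31 = 56 left.
December 1953 has 31 days: 56 − 31 = 25 left.
November 1953 has 30 days; 30 − 25 = 5 → November 5, 1953.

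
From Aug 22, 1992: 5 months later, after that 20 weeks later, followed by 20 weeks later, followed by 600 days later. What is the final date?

June 21, 1995

Advancing 5 months from August 22, 1992:
month 8 + 5 = 13, which is month 1 of year 1993 → January 1993.
Day 22 is valid in January, giving January 22, 1993.
Advancing 20 weeks (= 140 days) from January 22, 1993:
January has 31 days, so 31 − 22 = 9 days remain after January 22, 1993; 140 − 9 = 131 left.
February 1993 has 28 days (1993 is not a leap year): 131 − 28 = 103 left.
March 1993 has 31 days: 103 − 31 = 72 left.
April 1993 has 30 days: 72 − 30 = 42 left.
May 1993 has 31 days: 42 − 31 = 11 left.
11 days into June 1993 → June 11, 1993.
Adding 20 weeks (= 140 days) from June 11, 1993:
June has 30 days, so 30 − 11 = 19 days remain after June 11, 1993; 140 − 19 = 121 left.
July 1993 has 31 days: 121 − 31 = 90 left.
August 1993 has 31 days: 90 − 31 = 59 left.
September 1993 has 30 days: 59 − 30 = 29 left.
29 days into October 1993 → October 29, 1993.
Adding 600 days from October 29, 1993:
October has 31 days, so 31 − 29 = 2 days remain after October 29, 1993; 600 − 2 = 598 left.
November 1993 has 30 days: 598 − 30 = 568 left.
December 1993 has 31 days: 568 − 31 = 537 left.
January 1994 has 31 days: 537 − 31 = 506 left.
February 1994 has 28 days (1994 is not a leap year): 506 − 28 = 478 left.
March 1994 has 31 days: 478 − 31 = 447 left.
April 1994 has 30 days: 447 − 30 = 417 left.
May 1994 has 31 days: 417 − 31 = 386 left.
June 1994 has 30 days: 386 − 30 = 356 left.
July 1994 has 31 days: 356 − 31 = 325 left.
August 1994 has 31 days: 325 − 31 = 294 left.
September 1994 has 30 days: 294 − 30 = 264 left.
October 1994 has 31 days: 264 − 31 = 233 left.
November 1994 has 30 days: 233 − 30 = 203 left.
December 1994 has 31 days: 203 − 31 = 172 left.
January 1995 has 31 days: 172 − 31 = 141 left.
February 1995 has 28 days (1995 is not a leap year): 141 − 28 = 113 left.
March 1995 has 31 days: 113 − 31 = 82 left.
April 1995 has 30 days: 82 − 30 = 52 left.
May 1995 has 31 days: 52 − 31 = 21 left.
21 days into June 1995 → June 21, 1995.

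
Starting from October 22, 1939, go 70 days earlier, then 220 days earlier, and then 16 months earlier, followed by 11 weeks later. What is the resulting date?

Subtracting 70 days from October 22, 1939:
Going back 22 days from October 22, 1939 reaches the end of the previous month; 70 − 22 = 48 left.
September 1939 has 30 days: 48 − 30 = 18 left.
August 1939 has 31 days; 31 − 18 = 13 → August 13, 1939.
Counting back 220 days from August 13, 1939:
Going back 13 days from August 13, 1939 reaches the end of the previous month; 220 − 13 = 207 left.
July 1939 has 31 days: 207 − 31 = 176 left.
June 1939 has 30 days: 176 − 30 = 146 left.
May 1939 has 31 days: 146 − 31 = 115 left.
April 1939 has 30 days: 115 − 30 = 85 left.
March 1939 has 31 days: 85 − 31 = 54 left.
February 1939 has 28 days (1939 is not a leap year): 54 − 28 = 26 left.
January 1939 has 31 days; 31 − 26 = 5 → January 5, 1939.
Going back 16 months from January 5, 1939:
month 1 − 16 = -15, which is month 9 of year 1937 → September 1937.
Day 5 is valid in September, giving September 5, 1937.
Advancing 11 weeks (= 77 days) from September 5, 1937:
September has 30 days, so 30 − 5 = 25 days remain after September 5, 1937; 77 − 25 = 52 left.
October 1937 has 31 days: 52 − 31 = 21 left.
21 days into November 1937 → November 21, 1937.

November 21, 1937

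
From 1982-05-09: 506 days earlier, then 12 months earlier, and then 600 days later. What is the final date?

Going back 506 days from May 9, 1982:
Going back 9 days from May 9, 1982 reaches the end of the previous month; 506 − 9 = 497 left.
April 1982 has 30 days: 497 − 30 = 467 left.
March 1982 has 31 days: 467 − 31 = 436 left.
February 1982 has 28 days (1982 is not a leap year): 436 − 28 = 408 left.
January 1982 has 31 days: 408 − 31 = 377 left.
December 1981 has 31 days: 377 − 31 = 346 left.
November 1981 has 30 days: 346 − 30 = 316 left.
October 1981 has 31 days: 316 − 31 = 285 left.
September 1981 has 30 days: 285 − 30 = 255 left.
August 1981 has 31 days: 255 − 31 = 224 left.
July 1981 has 31 days: 224 − 31 = 193 left.
June 1981 has 30 days: 193 − 30 = 163 left.
May 1981 has 31 days: 163 − 31 = 132 left.
April 1981 has 30 days: 132 − 30 = 102 left.
March 1981 has 31 days: 102 − 31 = 71 left.
February 1981 has 28 days (1981 is not a leap year): 71 − 28 = 43 left.
January 1981 has 31 days: 43 − 31 = 12 left.
December 1980 has 31 days; 31 − 12 = 19 → December 19, 1980.
Subtracting 12 months from December 19, 1980:
month 12 − 12 = 0, which is month 12 of year 1979 → December 1979.
Day 19 is valid in December, giving December 19, 1979.
Advancing 600 days from December 19, 1979:
December has 31 days, so 31 − 19 = 12 days remain after December 19, 1979; 600 − 12 = 588 left.
January 1980 has 31 days: 588 − 31 = 557 left.
February 1980 has 29 days (1980 is a leap year): 557 − 29 = 528 left.
March 1980 has 31 days: 528 − 31 = 497 left.
April 1980 has 30 days: 497 − 30 = 467 left.
May 1980 has 31 days: 467 − 31 = 436 left.
June 1980 has 30 days: 436 − 30 = 406 left.
July 1980 has 31 days: 406 − 31 = 375 left.
August 1980 has 31 days: 375 − 31 = 344 left.
September 1980 has 30 days: 344 − 30 = 314 left.
October 1980 has 31 days: 314 − 31 = 283 left.
November 1980 has 30 days: 283 − 30 = 253 left.
December 1980 has 31 days: 253 − 31 = 222 left.
January 1981 has 31 days: 222 − 31 = 191 left.
February 1981 has 28 days (1981 is not a leap year): 191 − 28 = 163 left.
March 1981 has 31 days: 163 − 31 = 132 left.
April 1981 has 30 days: 132 − 30 = 102 left.
May 1981 has 31 days: 102 − 31 = 71 left.
June 1981 has 30 days: 71 − 30 = 41 left.
July 1981 has 31 days: 41 − 31 = 10 left.
10 days into August 1981 → August 10, 1981.

August 10, 1981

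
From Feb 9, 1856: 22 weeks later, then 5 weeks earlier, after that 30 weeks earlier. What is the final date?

Advancing 22 weeks (= 154 days) from February 9, 1856:
February has 29 days, so 29 − 9 = 20 days remain after February 9, 1856; 154 − 20 = 134 left.
March 1856 has 31 days: 134 − 31 = 103 left.
April 1856 has 30 days: 103 − 30 = 73 left.
May 1856 has 31 days: 73 − 31 = 42 left.
June 1856 has 30 days: 42 − 30 = 12 left.
12 days into July 1856 → July 12, 1856.
Going back 5 weeks (= 35 days) from July 12, 1856:
Going back 12 days from July 12, 1856 reaches the end of the previous month; 35 − 12 = 23 left.
June 1856 has 30 days; 30 − 23 = 7 → June 7, 1856.
Counting back 30 weeks (= 210 days) from June 7, 1856:
Going back 7 days from June 7, 1856 reaches the end of the previous month; 210 − 7 = 203 left.
May 1856 has 31 days: 203 − 31 = 172 left.
April 1856 has 30 days: 172 − 30 = 142 left.
March 1856 has 31 days: 142 − 31 = 111 left.
February 1856 has 29 days (1856 is a leap year): 111 − 29 = 82 left.
January 1856 has 31 days: 82 − 31 = 51 left.
December 1855 has 31 days: 51 − 31 = 20 left.
November 1855 has 30 days; 30 − 20 = 10 → November 10, 1855.

November 10, 1855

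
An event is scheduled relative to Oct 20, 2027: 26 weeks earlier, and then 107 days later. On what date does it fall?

Going back 26 weeks (= 182 days) from October 20, 2027:
Going back 20 days from October 20, 2027 reaches the end of the previous month; 182 − 20 = 162 left.
September 2027 has 30 days: 162 − 30 = 132 left.
August 2027 has 31 days: 132 − 31 = 101 left.
July 2027 has 31 days: 101 − 31 = 70 left.
June 2027 has 30 days: 70 − 30 = 40 left.
May 2027 has 31 days: 40 − 31 = 9 left.
April 2027 has 30 days; 30 − 9 = 21 → April 21, 2027.
Advancing 107 days from April 21, 2027:
April has 30 days, so 30 − 21 = 9 days remain after April 21, 2027; 107 − 9 = 98 left.
May 2027 has 31 days: 98 − 31 = 67 left.
June 2027 has 30 days: 67 − 30 = 37 left.
July 2027 has 31 days: 37 − 31 = 6 left.
6 days into August 2027 → August 6, 2027.

August 6, 2027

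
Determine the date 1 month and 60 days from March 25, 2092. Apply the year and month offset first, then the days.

Counting forward 1 month and 60 days from March 25, 2092: first the month/year part, then the days.
month 3 + 1 = 4 → April 2092.
Day 25 is valid in April, giving April 25, 2092.
Now add 60 days from April 25, 2092.
April has 30 days, so 30 − 25 = 5 days remain after April 25, 2092; 60 − 5 = 55 left.
May 2092 has 31 days: 55 − 31 = 24 left.
24 days into June 2092 → June 24, 2092.

June 24, 2092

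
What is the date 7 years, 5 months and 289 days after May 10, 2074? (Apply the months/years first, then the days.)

July 26, 2082

Advancing 7 years, 5 months and 289 days from May 10, 2074: first the month/year part, then the days.
+7 years → 2081; month 5 + 5 = 10 → October 2081.
Day 10 is valid in October, giving October 10, 2081.
Now add 289 days from October 10, 2081.
October has 31 days, so 31 − 10 = 21 days remain after October 10, 2081; 289 − 21 = 268 left.
November 2081 has 30 days: 268 − 30 = 238 left.
December 2081 has 31 days: 238 − 31 = 207 left.
January 2082 has 31 days: 207 − 31 = 176 left.
February 2082 has 28 days (2082 is not a leap year): 176 − 28 = 148 left.
March 2082 has 31 days: 148 − 31 = 117 left.
April 2082 has 30 days: 117 − 30 = 87 left.
May 2082 has 31 days: 87 − 31 = 56 left.
June 2082 has 30 days: 56 − 30 = 26 left.
26 days into July 2082 → July 26, 2082.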